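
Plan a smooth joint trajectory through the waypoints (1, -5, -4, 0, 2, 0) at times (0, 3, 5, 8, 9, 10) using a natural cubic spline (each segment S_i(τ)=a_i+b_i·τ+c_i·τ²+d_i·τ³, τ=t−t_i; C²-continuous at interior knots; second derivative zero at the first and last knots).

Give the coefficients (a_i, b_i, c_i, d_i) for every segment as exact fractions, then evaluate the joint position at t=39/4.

Δ: Δ0=-2, Δ1=1/2, Δ2=4/3, Δ3=2, Δ4=-2
row 1: diag=10, rhs=15; c'=1/5, d'=3/2
row 2: denom=10−2·1/5=48/5; d'=(5−2·3/2)/(48/5)=5/24
row 3: denom=8−3·5/16=113/16; d'=(4−3·5/24)/(113/16)=54/113
row 4: denom=4−1·16/113=436/113; d'=(-24−1·54/113)/(436/113)=-1383/218
back: M4=-1383/218
back: M3=54/113−16/113·-1383/218=150/109
back: M2=5/24−5/16·150/109=-145/654
back: M1=3/2−1/5·-145/654=505/327
M: M0=0, M1=505/327, M2=-145/654, M3=150/109, M4=-1383/218, M5=0
seg 0: a=1, c=M0/2=0, d=(M1−M0)/(6·3)=505/5886, b=Δ0−h0·(2M0+M1)/6=-1813/654
seg 1: a=-5, c=M1/2=505/654, d=(M2−M1)/(6·2)=-385/2616, b=Δ1−h1·(2M1+M2)/6=-149/327
seg 2: a=-4, c=M2/2=-145/1308, d=(M3−M2)/(6·3)=1045/11772, b=Δ2−h2·(2M2+M3)/6=189/218
seg 3: a=0, c=M3/2=75/109, d=(M4−M3)/(6·1)=-561/436, b=Δ3−h3·(2M3+M4)/6=1133/436
seg 4: a=2, c=M4/2=-1383/436, d=(M5−M4)/(6·1)=461/436, b=Δ4−h4·(2M4+M5)/6=25/218
t_q=39/4 → seg 4, τ=3/4; S=2+25/218·τ+-1383/436·τ²+461/436·τ³=20867/27904

  seg 0: a=1 b=-1813/654 c=0 d=505/5886
  seg 1: a=-5 b=-149/327 c=505/654 d=-385/2616
  seg 2: a=-4 b=189/218 c=-145/1308 d=1045/11772
  seg 3: a=0 b=1133/436 c=75/109 d=-561/436
  seg 4: a=2 b=25/218 c=-1383/436 d=461/436
S(39/4) = 20867/27904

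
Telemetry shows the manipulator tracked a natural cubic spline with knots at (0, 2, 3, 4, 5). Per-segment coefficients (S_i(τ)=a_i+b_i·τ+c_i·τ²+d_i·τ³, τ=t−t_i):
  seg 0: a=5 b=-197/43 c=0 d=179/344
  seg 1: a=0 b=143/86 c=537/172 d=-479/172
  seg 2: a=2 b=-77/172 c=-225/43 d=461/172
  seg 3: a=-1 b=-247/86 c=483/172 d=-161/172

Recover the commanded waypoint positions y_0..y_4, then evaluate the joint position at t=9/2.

y_0=5 y_1=0 y_2=2 y_3=-1 y_4=-2
S(9/2) = -2547/1376

y_0 = S_0(0) = a_0 = 5
y_1 = S_1(0) = a_1 = 0
y_2 = S_2(0) = a_2 = 2
y_3 = S_3(0) = a_3 = -1
y_4 = S_3(1) = -2
t_q=9/2 is in segment 3 (τ=1/2); S_3(τ)=-2547/1376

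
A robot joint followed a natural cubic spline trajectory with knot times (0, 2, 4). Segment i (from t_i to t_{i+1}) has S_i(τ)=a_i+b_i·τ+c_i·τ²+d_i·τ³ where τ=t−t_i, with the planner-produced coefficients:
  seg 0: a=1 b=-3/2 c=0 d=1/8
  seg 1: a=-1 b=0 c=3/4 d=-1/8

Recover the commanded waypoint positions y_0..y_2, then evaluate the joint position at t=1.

y_0 = S_0(0) = a_0 = 1
y_1 = S_1(0) = a_1 = -1
y_2 = S_1(2) = 1
t_q=1 is in segment 0 (τ=1); S_0(τ)=-3/8

y_0=1 y_1=-1 y_2=1
S(1) = -3/8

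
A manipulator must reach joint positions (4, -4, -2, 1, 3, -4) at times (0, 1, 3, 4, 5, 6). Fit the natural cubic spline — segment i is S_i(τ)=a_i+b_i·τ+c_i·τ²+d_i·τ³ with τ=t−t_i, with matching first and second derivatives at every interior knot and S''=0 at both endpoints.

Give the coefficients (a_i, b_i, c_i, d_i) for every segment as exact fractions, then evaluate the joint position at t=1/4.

Δ: Δ0=-8, Δ1=1, Δ2=3, Δ3=2, Δ4=-7
row 1: diag=6, rhs=54; c'=1/3, d'=9
row 2: denom=6−2·1/3=16/3; d'=(12−2·9)/(16/3)=-9/8
row 3: denom=4−1·3/16=61/16; d'=(-6−1·-9/8)/(61/16)=-78/61
row 4: denom=4−1·16/61=228/61; d'=(-54−1·-78/61)/(228/61)=-268/19
back: M4=-268/19
back: M3=-78/61−16/61·-268/19=46/19
back: M2=-9/8−3/16·46/19=-30/19
back: M1=9−1/3·-30/19=181/19
M: M0=0, M1=181/19, M2=-30/19, M3=46/19, M4=-268/19, M5=0
seg 0: a=4, c=M0/2=0, d=(M1−M0)/(6·1)=181/114, b=Δ0−h0·(2M0+M1)/6=-1093/114
seg 1: a=-4, c=M1/2=181/38, d=(M2−M1)/(6·2)=-211/228, b=Δ1−h1·(2M1+M2)/6=-275/57
seg 2: a=-2, c=M2/2=-15/19, d=(M3−M2)/(6·1)=2/3, b=Δ2−h2·(2M2+M3)/6=178/57
seg 3: a=1, c=M3/2=23/19, d=(M4−M3)/(6·1)=-157/57, b=Δ3−h3·(2M3+M4)/6=202/57
seg 4: a=3, c=M4/2=-134/19, d=(M5−M4)/(6·1)=134/57, b=Δ4−h4·(2M4+M5)/6=-131/57
t_q=1/4 → seg 0, τ=1/4; S=4+-1093/114·τ+0·τ²+181/114·τ³=3959/2432

  seg 0: a=4 b=-1093/114 c=0 d=181/114
  seg 1: a=-4 b=-275/57 c=181/38 d=-211/228
  seg 2: a=-2 b=178/57 c=-15/19 d=2/3
  seg 3: a=1 b=202/57 c=23/19 d=-157/57
  seg 4: a=3 b=-131/57 c=-134/19 d=134/57
S(1/4) = 3959/2432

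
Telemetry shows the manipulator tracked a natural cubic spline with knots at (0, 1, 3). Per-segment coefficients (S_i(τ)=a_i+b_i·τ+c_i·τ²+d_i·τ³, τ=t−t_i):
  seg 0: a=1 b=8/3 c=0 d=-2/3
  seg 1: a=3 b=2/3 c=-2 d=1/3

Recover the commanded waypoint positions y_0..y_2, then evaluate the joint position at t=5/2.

y_0=1 y_1=3 y_2=-1
S(5/2) = 5/8

y_0 = S_0(0) = a_0 = 1
y_1 = S_1(0) = a_1 = 3
y_2 = S_1(2) = -1
t_q=5/2 is in segment 1 (τ=3/2); S_1(τ)=5/8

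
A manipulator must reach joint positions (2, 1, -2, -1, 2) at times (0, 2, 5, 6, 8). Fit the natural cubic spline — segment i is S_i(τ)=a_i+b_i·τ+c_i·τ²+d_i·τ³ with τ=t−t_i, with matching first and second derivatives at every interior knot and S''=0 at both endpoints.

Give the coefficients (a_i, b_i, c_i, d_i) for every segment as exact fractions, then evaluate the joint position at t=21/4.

  seg 0: a=2 b=-23/104 c=0 d=-29/416
  seg 1: a=1 b=-55/52 c=-87/208 d=7/48
  seg 2: a=-2 b=77/208 c=93/104 d=-55/208
  seg 3: a=-1 b=71/52 c=21/208 d=-7/416
S(21/4) = -24703/13312

Δ: Δ0=-1/2, Δ1=-1, Δ2=1, Δ3=3/2
row 1: diag=10, rhs=-3; c'=3/10, d'=-3/10
row 2: denom=8−3·3/10=71/10; d'=(12−3·-3/10)/(71/10)=129/71
row 3: denom=6−1·10/71=416/71; d'=(3−1·129/71)/(416/71)=21/104
back: M3=21/104
back: M2=129/71−10/71·21/104=93/52
back: M1=-3/10−3/10·93/52=-87/104
M: M0=0, M1=-87/104, M2=93/52, M3=21/104, M4=0
seg 0: a=2, c=M0/2=0, d=(M1−M0)/(6·2)=-29/416, b=Δ0−h0·(2M0+M1)/6=-23/104
seg 1: a=1, c=M1/2=-87/208, d=(M2−M1)/(6·3)=7/48, b=Δ1−h1·(2M1+M2)/6=-55/52
seg 2: a=-2, c=M2/2=93/104, d=(M3−M2)/(6·1)=-55/208, b=Δ2−h2·(2M2+M3)/6=77/208
seg 3: a=-1, c=M3/2=21/208, d=(M4−M3)/(6·2)=-7/416, b=Δ3−h3·(2M3+M4)/6=71/52
t_q=21/4 → seg 2, τ=1/4; S=-2+77/208·τ+93/104·τ²+-55/208·τ³=-24703/13312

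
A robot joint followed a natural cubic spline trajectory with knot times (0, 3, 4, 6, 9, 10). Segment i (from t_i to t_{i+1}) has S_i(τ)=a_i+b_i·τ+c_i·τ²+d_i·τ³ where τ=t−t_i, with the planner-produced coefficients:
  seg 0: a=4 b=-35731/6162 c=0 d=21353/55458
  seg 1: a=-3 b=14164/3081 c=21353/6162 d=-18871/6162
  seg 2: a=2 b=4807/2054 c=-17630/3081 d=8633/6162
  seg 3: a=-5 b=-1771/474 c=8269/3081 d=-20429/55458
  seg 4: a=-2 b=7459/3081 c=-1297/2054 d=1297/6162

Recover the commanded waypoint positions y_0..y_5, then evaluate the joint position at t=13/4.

y_0 = S_0(0) = a_0 = 4
y_1 = S_1(0) = a_1 = -3
y_2 = S_2(0) = a_2 = 2
y_3 = S_3(0) = a_3 = -5
y_4 = S_4(0) = a_4 = -2
y_5 = S_4(1) = 0
t_q=13/4 is in segment 1 (τ=1/4); S_1(τ)=-221105/131456

y_0=4 y_1=-3 y_2=2 y_3=-5 y_4=-2 y_5=0
S(13/4) = -221105/131456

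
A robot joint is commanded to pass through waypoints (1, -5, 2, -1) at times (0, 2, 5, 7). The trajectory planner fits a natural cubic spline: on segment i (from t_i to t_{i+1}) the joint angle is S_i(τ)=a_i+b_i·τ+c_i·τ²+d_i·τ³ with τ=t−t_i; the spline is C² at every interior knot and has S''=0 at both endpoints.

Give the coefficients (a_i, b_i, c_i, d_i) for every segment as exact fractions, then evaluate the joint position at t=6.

Δ: Δ0=-3, Δ1=7/3, Δ2=-3/2
row 1: diag=10, rhs=32; c'=3/10, d'=16/5
row 2: denom=10−3·3/10=91/10; d'=(-23−3·16/5)/(91/10)=-326/91
back: M2=-326/91
back: M1=16/5−3/10·-326/91=389/91
M: M0=0, M1=389/91, M2=-326/91, M3=0
seg 0: a=1, c=M0/2=0, d=(M1−M0)/(6·2)=389/1092, b=Δ0−h0·(2M0+M1)/6=-1208/273
seg 1: a=-5, c=M1/2=389/182, d=(M2−M1)/(6·3)=-55/126, b=Δ1−h1·(2M1+M2)/6=-41/273
seg 2: a=2, c=M2/2=-163/91, d=(M3−M2)/(6·2)=163/546, b=Δ2−h2·(2M2+M3)/6=485/546
t_q=6 → seg 2, τ=1; S=2+485/546·τ+-163/91·τ²+163/546·τ³=127/91

  seg 0: a=1 b=-1208/273 c=0 d=389/1092
  seg 1: a=-5 b=-41/273 c=389/182 d=-55/126
  seg 2: a=2 b=485/546 c=-163/91 d=163/546
S(6) = 127/91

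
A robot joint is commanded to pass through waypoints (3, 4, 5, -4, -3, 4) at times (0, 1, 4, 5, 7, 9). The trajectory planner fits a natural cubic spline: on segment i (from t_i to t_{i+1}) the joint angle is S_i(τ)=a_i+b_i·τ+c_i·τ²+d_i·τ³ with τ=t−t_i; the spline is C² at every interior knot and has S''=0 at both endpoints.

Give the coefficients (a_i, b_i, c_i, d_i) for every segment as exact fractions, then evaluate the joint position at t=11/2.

Δ: Δ0=1, Δ1=1/3, Δ2=-9, Δ3=1/2, Δ4=7/2
row 1: diag=8, rhs=-4; c'=3/8, d'=-1/2
row 2: denom=8−3·3/8=55/8; d'=(-56−3·-1/2)/(55/8)=-436/55
row 3: denom=6−1·8/55=322/55; d'=(57−1·-436/55)/(322/55)=3571/322
row 4: denom=8−2·55/161=1178/161; d'=(18−2·3571/322)/(1178/161)=-673/1178
back: M4=-673/1178
back: M3=3571/322−55/161·-673/1178=6647/589
back: M2=-436/55−8/55·6647/589=-5636/589
back: M1=-1/2−3/8·-5636/589=1819/589
M: M0=0, M1=1819/589, M2=-5636/589, M3=6647/589, M4=-673/1178, M5=0
seg 0: a=3, c=M0/2=0, d=(M1−M0)/(6·1)=1819/3534, b=Δ0−h0·(2M0+M1)/6=1715/3534
seg 1: a=4, c=M1/2=1819/1178, d=(M2−M1)/(6·3)=-2485/3534, b=Δ1−h1·(2M1+M2)/6=3586/1767
seg 2: a=5, c=M2/2=-2818/589, d=(M3−M2)/(6·1)=12283/3534, b=Δ2−h2·(2M2+M3)/6=-27181/3534
seg 3: a=-4, c=M3/2=6647/1178, d=(M4−M3)/(6·2)=-13967/14136, b=Δ3−h3·(2M3+M4)/6=-12074/1767
seg 4: a=-3, c=M4/2=-673/2356, d=(M5−M4)/(6·2)=673/14136, b=Δ4−h4·(2M4+M5)/6=13715/3534
t_q=11/2 → seg 3, τ=1/2; S=-4+-12074/1767·τ+6647/1178·τ²+-13967/14136·τ³=-231053/37696

  seg 0: a=3 b=1715/3534 c=0 d=1819/3534
  seg 1: a=4 b=3586/1767 c=1819/1178 d=-2485/3534
  seg 2: a=5 b=-27181/3534 c=-2818/589 d=12283/3534
  seg 3: a=-4 b=-12074/1767 c=6647/1178 d=-13967/14136
  seg 4: a=-3 b=13715/3534 c=-673/2356 d=673/14136
S(11/2) = -231053/37696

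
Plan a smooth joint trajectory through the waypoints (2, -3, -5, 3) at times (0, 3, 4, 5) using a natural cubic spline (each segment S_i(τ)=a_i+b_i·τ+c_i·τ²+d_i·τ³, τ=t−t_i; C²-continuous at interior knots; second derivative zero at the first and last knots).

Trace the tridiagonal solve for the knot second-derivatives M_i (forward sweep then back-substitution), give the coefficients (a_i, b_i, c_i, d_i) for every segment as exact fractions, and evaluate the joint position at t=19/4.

Δ: Δ0=-5/3, Δ1=-2, Δ2=8
row 1: diag=8, rhs=-2; c'=1/8, d'=-1/4
row 2: denom=4−1·1/8=31/8; d'=(60−1·-1/4)/(31/8)=482/31
back: M2=482/31
back: M1=-1/4−1/8·482/31=-68/31
M: M0=0, M1=-68/31, M2=482/31, M3=0
seg 0: a=2, c=M0/2=0, d=(M1−M0)/(6·3)=-34/279, b=Δ0−h0·(2M0+M1)/6=-53/93
seg 1: a=-3, c=M1/2=-34/31, d=(M2−M1)/(6·1)=275/93, b=Δ1−h1·(2M1+M2)/6=-359/93
seg 2: a=-5, c=M2/2=241/31, d=(M3−M2)/(6·1)=-241/93, b=Δ2−h2·(2M2+M3)/6=262/93
t_q=19/4 → seg 2, τ=3/4; S=-5+262/93·τ+241/31·τ²+-241/93·τ³=779/1984

  seg 0: a=2 b=-53/93 c=0 d=-34/279
  seg 1: a=-3 b=-359/93 c=-34/31 d=275/93
  seg 2: a=-5 b=262/93 c=241/31 d=-241/93
S(19/4) = 779/1984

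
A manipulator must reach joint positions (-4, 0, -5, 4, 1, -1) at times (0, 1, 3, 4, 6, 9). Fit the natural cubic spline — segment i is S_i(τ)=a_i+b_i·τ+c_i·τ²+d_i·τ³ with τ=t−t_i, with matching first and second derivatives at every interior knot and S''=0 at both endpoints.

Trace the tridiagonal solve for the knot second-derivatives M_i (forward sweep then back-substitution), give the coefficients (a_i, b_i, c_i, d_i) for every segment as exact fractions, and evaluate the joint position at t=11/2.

Δ: Δ0=4, Δ1=-5/2, Δ2=9, Δ3=-3/2, Δ4=-2/3
row 1: diag=6, rhs=-39; c'=1/3, d'=-13/2
row 2: denom=6−2·1/3=16/3; d'=(69−2·-13/2)/(16/3)=123/8
row 3: denom=6−1·3/16=93/16; d'=(-63−1·123/8)/(93/16)=-418/31
row 4: denom=10−2·32/93=866/93; d'=(5−2·-418/31)/(866/93)=2973/866
back: M4=2973/866
back: M3=-418/31−32/93·2973/866=-6350/433
back: M2=123/8−3/16·-6350/433=7848/433
back: M1=-13/2−1/3·7848/433=-10861/866
M: M0=0, M1=-10861/866, M2=7848/433, M3=-6350/433, M4=2973/866, M5=0
seg 0: a=-4, c=M0/2=0, d=(M1−M0)/(6·1)=-10861/5196, b=Δ0−h0·(2M0+M1)/6=31645/5196
seg 1: a=0, c=M1/2=-10861/1732, d=(M2−M1)/(6·2)=26557/10392, b=Δ1−h1·(2M1+M2)/6=-469/2598
seg 2: a=-5, c=M2/2=3924/433, d=(M3−M2)/(6·1)=-7099/1299, b=Δ2−h2·(2M2+M3)/6=7018/1299
seg 3: a=4, c=M3/2=-3175/433, d=(M4−M3)/(6·2)=15673/10392, b=Δ3−h3·(2M3+M4)/6=9265/1299
seg 4: a=1, c=M4/2=2973/1732, d=(M5−M4)/(6·3)=-991/5196, b=Δ4−h4·(2M4+M5)/6=-10651/2598
t_q=11/2 → seg 3, τ=3/2; S=4+9265/1299·τ+-3175/433·τ²+15673/10392·τ³=91185/27712

  seg 0: a=-4 b=31645/5196 c=0 d=-10861/5196
  seg 1: a=0 b=-469/2598 c=-10861/1732 d=26557/10392
  seg 2: a=-5 b=7018/1299 c=3924/433 d=-7099/1299
  seg 3: a=4 b=9265/1299 c=-3175/433 d=15673/10392
  seg 4: a=1 b=-10651/2598 c=2973/1732 d=-991/5196
S(11/2) = 91185/27712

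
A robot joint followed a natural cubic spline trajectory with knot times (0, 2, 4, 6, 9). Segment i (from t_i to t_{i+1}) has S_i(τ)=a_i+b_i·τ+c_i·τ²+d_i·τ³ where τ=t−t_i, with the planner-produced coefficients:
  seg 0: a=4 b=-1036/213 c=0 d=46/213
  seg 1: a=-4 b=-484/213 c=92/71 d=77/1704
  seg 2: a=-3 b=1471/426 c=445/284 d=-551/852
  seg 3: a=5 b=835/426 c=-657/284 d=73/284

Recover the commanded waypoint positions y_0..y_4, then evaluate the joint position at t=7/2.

y_0=4 y_1=-4 y_2=-3 y_3=5 y_4=-3
S(7/2) = -19723/4544

y_0 = S_0(0) = a_0 = 4
y_1 = S_1(0) = a_1 = -4
y_2 = S_2(0) = a_2 = -3
y_3 = S_3(0) = a_3 = 5
y_4 = S_3(3) = -3
t_q=7/2 is in segment 1 (τ=3/2); S_1(τ)=-19723/4544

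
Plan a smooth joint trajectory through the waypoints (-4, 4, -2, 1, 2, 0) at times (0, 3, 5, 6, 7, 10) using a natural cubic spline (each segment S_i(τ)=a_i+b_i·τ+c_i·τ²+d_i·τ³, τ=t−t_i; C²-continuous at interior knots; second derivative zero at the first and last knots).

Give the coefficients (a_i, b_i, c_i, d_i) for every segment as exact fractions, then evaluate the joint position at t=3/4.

  seg 0: a=-4 b=2161/414 c=0 d=-1057/3726
  seg 1: a=4 b=-505/207 c=-1057/414 d=941/828
  seg 2: a=-2 b=68/69 c=883/207 d=-466/207
  seg 3: a=1 b=572/207 c=-515/207 d=50/69
  seg 4: a=2 b=-8/207 c=-65/207 d=65/1863
S(3/4) = -603/2944

Δ: Δ0=8/3, Δ1=-3, Δ2=3, Δ3=1, Δ4=-2/3
row 1: diag=10, rhs=-34; c'=1/5, d'=-17/5
row 2: denom=6−2·1/5=28/5; d'=(36−2·-17/5)/(28/5)=107/14
row 3: denom=4−1·5/28=107/28; d'=(-12−1·107/14)/(107/28)=-550/107
row 4: denom=8−1·28/107=828/107; d'=(-10−1·-550/107)/(828/107)=-130/207
back: M4=-130/207
back: M3=-550/107−28/107·-130/207=-1030/207
back: M2=107/14−5/28·-1030/207=1766/207
back: M1=-17/5−1/5·1766/207=-1057/207
M: M0=0, M1=-1057/207, M2=1766/207, M3=-1030/207, M4=-130/207, M5=0
seg 0: a=-4, c=M0/2=0, d=(M1−M0)/(6·3)=-1057/3726, b=Δ0−h0·(2M0+M1)/6=2161/414
seg 1: a=4, c=M1/2=-1057/414, d=(M2−M1)/(6·2)=941/828, b=Δ1−h1·(2M1+M2)/6=-505/207
seg 2: a=-2, c=M2/2=883/207, d=(M3−M2)/(6·1)=-466/207, b=Δ2−h2·(2M2+M3)/6=68/69
seg 3: a=1, c=M3/2=-515/207, d=(M4−M3)/(6·1)=50/69, b=Δ3−h3·(2M3+M4)/6=572/207
seg 4: a=2, c=M4/2=-65/207, d=(M5−M4)/(6·3)=65/1863, b=Δ4−h4·(2M4+M5)/6=-8/207
t_q=3/4 → seg 0, τ=3/4; S=-4+2161/414·τ+0·τ²+-1057/3726·τ³=-603/2944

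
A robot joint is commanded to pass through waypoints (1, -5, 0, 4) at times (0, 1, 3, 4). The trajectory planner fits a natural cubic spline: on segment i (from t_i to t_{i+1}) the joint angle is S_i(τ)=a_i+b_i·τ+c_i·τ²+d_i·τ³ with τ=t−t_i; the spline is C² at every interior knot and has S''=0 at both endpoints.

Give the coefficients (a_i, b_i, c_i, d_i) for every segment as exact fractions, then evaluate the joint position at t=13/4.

Δ: Δ0=-6, Δ1=5/2, Δ2=4
row 1: diag=6, rhs=51; c'=1/3, d'=17/2
row 2: denom=6−2·1/3=16/3; d'=(9−2·17/2)/(16/3)=-3/2
back: M2=-3/2
back: M1=17/2−1/3·-3/2=9
M: M0=0, M1=9, M2=-3/2, M3=0
seg 0: a=1, c=M0/2=0, d=(M1−M0)/(6·1)=3/2, b=Δ0−h0·(2M0+M1)/6=-15/2
seg 1: a=-5, c=M1/2=9/2, d=(M2−M1)/(6·2)=-7/8, b=Δ1−h1·(2M1+M2)/6=-3
seg 2: a=0, c=M2/2=-3/4, d=(M3−M2)/(6·1)=1/4, b=Δ2−h2·(2M2+M3)/6=9/2
t_q=13/4 → seg 2, τ=1/4; S=0+9/2·τ+-3/4·τ²+1/4·τ³=277/256

  seg 0: a=1 b=-15/2 c=0 d=3/2
  seg 1: a=-5 b=-3 c=9/2 d=-7/8
  seg 2: a=0 b=9/2 c=-3/4 d=1/4
S(13/4) = 277/256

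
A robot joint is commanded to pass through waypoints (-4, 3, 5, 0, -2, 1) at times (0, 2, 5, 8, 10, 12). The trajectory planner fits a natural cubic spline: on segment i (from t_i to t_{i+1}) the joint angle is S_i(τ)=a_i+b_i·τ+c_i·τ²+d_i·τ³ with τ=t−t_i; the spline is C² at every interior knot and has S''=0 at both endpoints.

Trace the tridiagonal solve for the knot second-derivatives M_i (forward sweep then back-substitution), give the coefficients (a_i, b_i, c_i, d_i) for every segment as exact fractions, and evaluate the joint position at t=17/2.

  seg 0: a=-4 b=2558/643 c=0 d=-615/5144
  seg 1: a=3 b=3271/1286 c=-1845/2572 d=2123/69444
  seg 2: a=5 b=-2405/2572 c=-853/1929 d=4591/69444
  seg 3: a=0 b=-2319/1286 c=393/2572 d=80/643
  seg 4: a=-2 b=387/1286 c=2313/2572 d=-771/5144
S(17/2) = -8723/10288

Δ: Δ0=7/2, Δ1=2/3, Δ2=-5/3, Δ3=-1, Δ4=3/2
row 1: diag=10, rhs=-17; c'=3/10, d'=-17/10
row 2: denom=12−3·3/10=111/10; d'=(-14−3·-17/10)/(111/10)=-89/111
row 3: denom=10−3·10/37=340/37; d'=(4−3·-89/111)/(340/37)=237/340
row 4: denom=8−2·37/170=643/85; d'=(15−2·237/340)/(643/85)=2313/1286
back: M4=2313/1286
back: M3=237/340−37/170·2313/1286=393/1286
back: M2=-89/111−10/37·393/1286=-1706/1929
back: M1=-17/10−3/10·-1706/1929=-1845/1286
M: M0=0, M1=-1845/1286, M2=-1706/1929, M3=393/1286, M4=2313/1286, M5=0
seg 0: a=-4, c=M0/2=0, d=(M1−M0)/(6·2)=-615/5144, b=Δ0−h0·(2M0+M1)/6=2558/643
seg 1: a=3, c=M1/2=-1845/2572, d=(M2−M1)/(6·3)=2123/69444, b=Δ1−h1·(2M1+M2)/6=3271/1286
seg 2: a=5, c=M2/2=-853/1929, d=(M3−M2)/(6·3)=4591/69444, b=Δ2−h2·(2M2+M3)/6=-2405/2572
seg 3: a=0, c=M3/2=393/2572, d=(M4−M3)/(6·2)=80/643, b=Δ3−h3·(2M3+M4)/6=-2319/1286
seg 4: a=-2, c=M4/2=2313/2572, d=(M5−M4)/(6·2)=-771/5144, b=Δ4−h4·(2M4+M5)/6=387/1286
t_q=17/2 → seg 3, τ=1/2; S=0+-2319/1286·τ+393/2572·τ²+80/643·τ³=-8723/10288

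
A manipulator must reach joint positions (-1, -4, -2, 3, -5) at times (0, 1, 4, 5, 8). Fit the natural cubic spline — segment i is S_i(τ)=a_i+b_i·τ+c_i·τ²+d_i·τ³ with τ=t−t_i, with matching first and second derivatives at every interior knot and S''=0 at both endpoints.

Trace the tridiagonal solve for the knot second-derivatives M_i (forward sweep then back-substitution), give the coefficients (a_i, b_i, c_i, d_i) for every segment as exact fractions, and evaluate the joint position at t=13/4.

Δ: Δ0=-3, Δ1=2/3, Δ2=5, Δ3=-8/3
row 1: diag=8, rhs=22; c'=3/8, d'=11/4
row 2: denom=8−3·3/8=55/8; d'=(26−3·11/4)/(55/8)=142/55
row 3: denom=8−1·8/55=432/55; d'=(-46−1·142/55)/(432/55)=-167/27
back: M3=-167/27
back: M2=142/55−8/55·-167/27=94/27
back: M1=11/4−3/8·94/27=13/9
M: M0=0, M1=13/9, M2=94/27, M3=-167/27, M4=0
seg 0: a=-1, c=M0/2=0, d=(M1−M0)/(6·1)=13/54, b=Δ0−h0·(2M0+M1)/6=-175/54
seg 1: a=-4, c=M1/2=13/18, d=(M2−M1)/(6·3)=55/486, b=Δ1−h1·(2M1+M2)/6=-68/27
seg 2: a=-2, c=M2/2=47/27, d=(M3−M2)/(6·1)=-29/18, b=Δ2−h2·(2M2+M3)/6=263/54
seg 3: a=3, c=M3/2=-167/54, d=(M4−M3)/(6·3)=167/486, b=Δ3−h3·(2M3+M4)/6=95/27
t_q=13/4 → seg 1, τ=9/4; S=-4+-68/27·τ+13/18·τ²+55/486·τ³=-1813/384

  seg 0: a=-1 b=-175/54 c=0 d=13/54
  seg 1: a=-4 b=-68/27 c=13/18 d=55/486
  seg 2: a=-2 b=263/54 c=47/27 d=-29/18
  seg 3: a=3 b=95/27 c=-167/54 d=167/486
S(13/4) = -1813/384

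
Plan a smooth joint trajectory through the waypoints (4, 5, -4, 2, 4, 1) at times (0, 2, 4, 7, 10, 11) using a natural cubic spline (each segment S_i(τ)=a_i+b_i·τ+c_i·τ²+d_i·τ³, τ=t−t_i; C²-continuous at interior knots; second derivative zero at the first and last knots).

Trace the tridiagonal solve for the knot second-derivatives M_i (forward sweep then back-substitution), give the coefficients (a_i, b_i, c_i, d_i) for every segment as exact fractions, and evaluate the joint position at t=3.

  seg 0: a=4 b=3314/1509 c=0 d=-5119/12072
  seg 1: a=5 b=-8729/3018 c=-5119/2012 d=10505/12072
  seg 2: a=-4 b=-3964/1509 c=2693/1006 d=-10273/27162
  seg 3: a=2 b=9727/3018 c=-1097/1509 d=-1133/27162
  seg 4: a=4 b=-3418/1509 c=-1109/1006 d=1109/3018
S(3) = 1745/4024

Δ: Δ0=1/2, Δ1=-9/2, Δ2=2, Δ3=2/3, Δ4=-3
row 1: diag=8, rhs=-30; c'=1/4, d'=-15/4
row 2: denom=10−2·1/4=19/2; d'=(39−2·-15/4)/(19/2)=93/19
row 3: denom=12−3·6/19=210/19; d'=(-8−3·93/19)/(210/19)=-431/210
row 4: denom=8−3·19/70=503/70; d'=(-22−3·-431/210)/(503/70)=-1109/503
back: M4=-1109/503
back: M3=-431/210−19/70·-1109/503=-2194/1509
back: M2=93/19−6/19·-2194/1509=2693/503
back: M1=-15/4−1/4·2693/503=-5119/1006
M: M0=0, M1=-5119/1006, M2=2693/503, M3=-2194/1509, M4=-1109/503, M5=0
seg 0: a=4, c=M0/2=0, d=(M1−M0)/(6·2)=-5119/12072, b=Δ0−h0·(2M0+M1)/6=3314/1509
seg 1: a=5, c=M1/2=-5119/2012, d=(M2−M1)/(6·2)=10505/12072, b=Δ1−h1·(2M1+M2)/6=-8729/3018
seg 2: a=-4, c=M2/2=2693/1006, d=(M3−M2)/(6·3)=-10273/27162, b=Δ2−h2·(2M2+M3)/6=-3964/1509
seg 3: a=2, c=M3/2=-1097/1509, d=(M4−M3)/(6·3)=-1133/27162, b=Δ3−h3·(2M3+M4)/6=9727/3018
seg 4: a=4, c=M4/2=-1109/1006, d=(M5−M4)/(6·1)=1109/3018, b=Δ4−h4·(2M4+M5)/6=-3418/1509
t_q=3 → seg 1, τ=1; S=5+-8729/3018·τ+-5119/2012·τ²+10505/12072·τ³=1745/4024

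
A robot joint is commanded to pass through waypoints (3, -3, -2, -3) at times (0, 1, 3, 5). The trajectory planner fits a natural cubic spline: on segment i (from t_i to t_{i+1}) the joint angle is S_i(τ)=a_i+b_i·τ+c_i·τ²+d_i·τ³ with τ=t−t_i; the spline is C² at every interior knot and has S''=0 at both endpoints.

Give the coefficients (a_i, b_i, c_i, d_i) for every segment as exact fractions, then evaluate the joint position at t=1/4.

Δ: Δ0=-6, Δ1=1/2, Δ2=-1/2
row 1: diag=6, rhs=39; c'=1/3, d'=13/2
row 2: denom=8−2·1/3=22/3; d'=(-6−2·13/2)/(22/3)=-57/22
back: M2=-57/22
back: M1=13/2−1/3·-57/22=81/11
M: M0=0, M1=81/11, M2=-57/22, M3=0
seg 0: a=3, c=M0/2=0, d=(M1−M0)/(6·1)=27/22, b=Δ0−h0·(2M0+M1)/6=-159/22
seg 1: a=-3, c=M1/2=81/22, d=(M2−M1)/(6·2)=-73/88, b=Δ1−h1·(2M1+M2)/6=-39/11
seg 2: a=-2, c=M2/2=-57/44, d=(M3−M2)/(6·2)=19/88, b=Δ2−h2·(2M2+M3)/6=27/22
t_q=1/4 → seg 0, τ=1/4; S=3+-159/22·τ+0·τ²+27/22·τ³=1707/1408

  seg 0: a=3 b=-159/22 c=0 d=27/22
  seg 1: a=-3 b=-39/11 c=81/22 d=-73/88
  seg 2: a=-2 b=27/22 c=-57/44 d=19/88
S(1/4) = 1707/1408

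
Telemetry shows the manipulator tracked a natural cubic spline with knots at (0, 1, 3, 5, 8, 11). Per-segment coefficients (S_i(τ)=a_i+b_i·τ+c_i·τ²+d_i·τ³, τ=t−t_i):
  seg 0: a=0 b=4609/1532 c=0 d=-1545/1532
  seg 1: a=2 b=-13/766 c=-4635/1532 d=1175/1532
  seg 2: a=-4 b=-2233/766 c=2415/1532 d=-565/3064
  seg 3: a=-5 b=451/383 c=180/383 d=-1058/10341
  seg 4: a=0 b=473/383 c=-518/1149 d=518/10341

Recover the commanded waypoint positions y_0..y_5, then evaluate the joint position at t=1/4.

y_0 = S_0(0) = a_0 = 0
y_1 = S_1(0) = a_1 = 2
y_2 = S_2(0) = a_2 = -4
y_3 = S_3(0) = a_3 = -5
y_4 = S_4(0) = a_4 = 0
y_5 = S_4(3) = 1
t_q=1/4 is in segment 0 (τ=1/4); S_0(τ)=72199/98048

y_0=0 y_1=2 y_2=-4 y_3=-5 y_4=0 y_5=1
S(1/4) = 72199/98048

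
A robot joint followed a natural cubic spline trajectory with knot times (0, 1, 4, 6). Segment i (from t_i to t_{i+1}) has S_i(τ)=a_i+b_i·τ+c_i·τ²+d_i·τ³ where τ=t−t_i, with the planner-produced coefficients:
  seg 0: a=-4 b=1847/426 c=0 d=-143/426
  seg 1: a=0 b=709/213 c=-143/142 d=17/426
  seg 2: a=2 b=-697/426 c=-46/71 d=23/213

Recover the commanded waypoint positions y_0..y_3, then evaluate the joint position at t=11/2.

y_0=-4 y_1=0 y_2=2 y_3=-3
S(11/2) = -879/568

y_0 = S_0(0) = a_0 = -4
y_1 = S_1(0) = a_1 = 0
y_2 = S_2(0) = a_2 = 2
y_3 = S_2(2) = -3
t_q=11/2 is in segment 2 (τ=3/2); S_2(τ)=-879/568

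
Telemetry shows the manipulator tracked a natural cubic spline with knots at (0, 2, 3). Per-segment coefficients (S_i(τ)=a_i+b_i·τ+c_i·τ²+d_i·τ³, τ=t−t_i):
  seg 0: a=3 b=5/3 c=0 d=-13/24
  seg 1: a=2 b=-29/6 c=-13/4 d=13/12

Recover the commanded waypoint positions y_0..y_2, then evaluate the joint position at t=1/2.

y_0 = S_0(0) = a_0 = 3
y_1 = S_1(0) = a_1 = 2
y_2 = S_1(1) = -5
t_q=1/2 is in segment 0 (τ=1/2); S_0(τ)=241/64

y_0=3 y_1=2 y_2=-5
S(1/2) = 241/64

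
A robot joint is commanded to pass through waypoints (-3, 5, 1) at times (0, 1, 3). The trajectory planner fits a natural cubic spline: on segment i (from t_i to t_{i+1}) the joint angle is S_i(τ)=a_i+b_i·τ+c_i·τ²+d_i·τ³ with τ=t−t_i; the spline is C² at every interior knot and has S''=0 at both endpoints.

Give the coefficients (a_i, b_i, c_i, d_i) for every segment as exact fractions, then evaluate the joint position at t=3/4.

Δ: Δ0=8, Δ1=-2
row 1: diag=6, rhs=-60; c'=1/3, d'=-10
back: M1=-10
M: M0=0, M1=-10, M2=0
seg 0: a=-3, c=M0/2=0, d=(M1−M0)/(6·1)=-5/3, b=Δ0−h0·(2M0+M1)/6=29/3
seg 1: a=5, c=M1/2=-5, d=(M2−M1)/(6·2)=5/6, b=Δ1−h1·(2M1+M2)/6=14/3
t_q=3/4 → seg 0, τ=3/4; S=-3+29/3·τ+0·τ²+-5/3·τ³=227/64

  seg 0: a=-3 b=29/3 c=0 d=-5/3
  seg 1: a=5 b=14/3 c=-5 d=5/6
S(3/4) = 227/64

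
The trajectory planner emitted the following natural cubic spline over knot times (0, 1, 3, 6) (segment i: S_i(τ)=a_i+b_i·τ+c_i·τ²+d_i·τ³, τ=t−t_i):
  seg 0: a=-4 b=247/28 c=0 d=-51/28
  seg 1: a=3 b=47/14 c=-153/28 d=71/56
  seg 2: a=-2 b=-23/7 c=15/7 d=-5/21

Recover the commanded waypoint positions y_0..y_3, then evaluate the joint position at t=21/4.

y_0=-4 y_1=3 y_2=-2 y_3=1
S(21/4) = -563/448

y_0 = S_0(0) = a_0 = -4
y_1 = S_1(0) = a_1 = 3
y_2 = S_2(0) = a_2 = -2
y_3 = S_2(3) = 1
t_q=21/4 is in segment 2 (τ=9/4); S_2(τ)=-563/448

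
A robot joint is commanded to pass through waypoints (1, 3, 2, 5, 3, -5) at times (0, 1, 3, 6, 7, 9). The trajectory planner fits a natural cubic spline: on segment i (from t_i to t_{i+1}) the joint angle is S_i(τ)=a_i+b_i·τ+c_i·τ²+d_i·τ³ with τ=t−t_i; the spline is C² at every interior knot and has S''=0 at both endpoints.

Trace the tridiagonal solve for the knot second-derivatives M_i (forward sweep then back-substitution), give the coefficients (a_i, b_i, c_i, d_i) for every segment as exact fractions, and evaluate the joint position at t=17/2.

  seg 0: a=1 b=5893/2308 c=0 d=-1277/2308
  seg 1: a=3 b=1031/1154 c=-3831/2308 d=2223/4616
  seg 2: a=2 b=19/577 c=1419/1154 d=-349/1154
  seg 3: a=5 b=-871/1154 c=-861/577 d=285/1154
  seg 4: a=3 b=-1730/577 c=-867/1154 d=289/2308
S(17/2) = -51057/18464

Δ: Δ0=2, Δ1=-1/2, Δ2=1, Δ3=-2, Δ4=-4
row 1: diag=6, rhs=-15; c'=1/3, d'=-5/2
row 2: denom=10−2·1/3=28/3; d'=(9−2·-5/2)/(28/3)=3/2
row 3: denom=8−3·9/28=197/28; d'=(-18−3·3/2)/(197/28)=-630/197
row 4: denom=6−1·28/197=1154/197; d'=(-12−1·-630/197)/(1154/197)=-867/577
back: M4=-867/577
back: M3=-630/197−28/197·-867/577=-1722/577
back: M2=3/2−9/28·-1722/577=1419/577
back: M1=-5/2−1/3·1419/577=-3831/1154
M: M0=0, M1=-3831/1154, M2=1419/577, M3=-1722/577, M4=-867/577, M5=0
seg 0: a=1, c=M0/2=0, d=(M1−M0)/(6·1)=-1277/2308, b=Δ0−h0·(2M0+M1)/6=5893/2308
seg 1: a=3, c=M1/2=-3831/2308, d=(M2−M1)/(6·2)=2223/4616, b=Δ1−h1·(2M1+M2)/6=1031/1154
seg 2: a=2, c=M2/2=1419/1154, d=(M3−M2)/(6·3)=-349/1154, b=Δ2−h2·(2M2+M3)/6=19/577
seg 3: a=5, c=M3/2=-861/577, d=(M4−M3)/(6·1)=285/1154, b=Δ3−h3·(2M3+M4)/6=-871/1154
seg 4: a=3, c=M4/2=-867/1154, d=(M5−M4)/(6·2)=289/2308, b=Δ4−h4·(2M4+M5)/6=-1730/577
t_q=17/2 → seg 4, τ=3/2; S=3+-1730/577·τ+-867/1154·τ²+289/2308·τ³=-51057/18464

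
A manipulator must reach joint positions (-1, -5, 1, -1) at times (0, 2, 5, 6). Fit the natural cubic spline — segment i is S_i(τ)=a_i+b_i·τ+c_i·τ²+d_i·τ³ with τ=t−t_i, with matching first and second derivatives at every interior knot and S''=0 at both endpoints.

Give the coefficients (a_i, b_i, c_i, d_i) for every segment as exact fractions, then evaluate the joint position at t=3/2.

  seg 0: a=-1 b=-230/71 c=0 d=22/71
  seg 1: a=-5 b=34/71 c=132/71 d=-32/71
  seg 2: a=1 b=-38/71 c=-156/71 d=52/71
S(3/2) = -1367/284

Δ: Δ0=-2, Δ1=2, Δ2=-2
row 1: diag=10, rhs=24; c'=3/10, d'=12/5
row 2: denom=8−3·3/10=71/10; d'=(-24−3·12/5)/(71/10)=-312/71
back: M2=-312/71
back: M1=12/5−3/10·-312/71=264/71
M: M0=0, M1=264/71, M2=-312/71, M3=0
seg 0: a=-1, c=M0/2=0, d=(M1−M0)/(6·2)=22/71, b=Δ0−h0·(2M0+M1)/6=-230/71
seg 1: a=-5, c=M1/2=132/71, d=(M2−M1)/(6·3)=-32/71, b=Δ1−h1·(2M1+M2)/6=34/71
seg 2: a=1, c=M2/2=-156/71, d=(M3−M2)/(6·1)=52/71, b=Δ2−h2·(2M2+M3)/6=-38/71
t_q=3/2 → seg 0, τ=3/2; S=-1+-230/71·τ+0·τ²+22/71·τ³=-1367/284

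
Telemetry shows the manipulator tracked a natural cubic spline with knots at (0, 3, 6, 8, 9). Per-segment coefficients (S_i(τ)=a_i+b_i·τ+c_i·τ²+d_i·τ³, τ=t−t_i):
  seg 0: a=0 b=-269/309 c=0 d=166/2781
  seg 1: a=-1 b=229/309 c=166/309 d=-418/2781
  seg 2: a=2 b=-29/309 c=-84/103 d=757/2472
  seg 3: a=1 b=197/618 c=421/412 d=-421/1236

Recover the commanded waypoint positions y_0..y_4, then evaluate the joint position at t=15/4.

y_0=0 y_1=-1 y_2=2 y_3=1 y_4=2
S(15/4) = -677/3296

y_0 = S_0(0) = a_0 = 0
y_1 = S_1(0) = a_1 = -1
y_2 = S_2(0) = a_2 = 2
y_3 = S_3(0) = a_3 = 1
y_4 = S_3(1) = 2
t_q=15/4 is in segment 1 (τ=3/4); S_1(τ)=-677/3296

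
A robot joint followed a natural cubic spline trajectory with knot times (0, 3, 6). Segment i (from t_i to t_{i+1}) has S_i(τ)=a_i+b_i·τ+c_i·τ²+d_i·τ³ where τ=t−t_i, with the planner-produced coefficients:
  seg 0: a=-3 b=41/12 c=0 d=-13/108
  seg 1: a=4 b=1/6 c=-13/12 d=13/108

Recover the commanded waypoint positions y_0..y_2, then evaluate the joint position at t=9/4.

y_0 = S_0(0) = a_0 = -3
y_1 = S_1(0) = a_1 = 4
y_2 = S_1(3) = -2
t_q=9/4 is in segment 0 (τ=9/4); S_0(τ)=849/256

y_0=-3 y_1=4 y_2=-2
S(9/4) = 849/256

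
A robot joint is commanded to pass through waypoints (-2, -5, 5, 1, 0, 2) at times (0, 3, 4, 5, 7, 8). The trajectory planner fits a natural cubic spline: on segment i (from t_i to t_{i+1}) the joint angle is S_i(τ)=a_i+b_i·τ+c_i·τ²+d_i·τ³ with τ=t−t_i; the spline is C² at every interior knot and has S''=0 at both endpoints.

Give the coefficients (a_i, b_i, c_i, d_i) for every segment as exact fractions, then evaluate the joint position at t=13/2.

Δ: Δ0=-1, Δ1=10, Δ2=-4, Δ3=-1/2, Δ4=2
row 1: diag=8, rhs=66; c'=1/8, d'=33/4
row 2: denom=4−1·1/8=31/8; d'=(-84−1·33/4)/(31/8)=-738/31
row 3: denom=6−1·8/31=178/31; d'=(21−1·-738/31)/(178/31)=1389/178
row 4: denom=6−2·31/89=472/89; d'=(15−2·1389/178)/(472/89)=-27/236
back: M4=-27/236
back: M3=1389/178−31/89·-27/236=1851/236
back: M2=-738/31−8/31·1851/236=-1524/59
back: M1=33/4−1/8·-1524/59=2709/236
M: M0=0, M1=2709/236, M2=-1524/59, M3=1851/236, M4=-27/236, M5=0
seg 0: a=-2, c=M0/2=0, d=(M1−M0)/(6·3)=301/472, b=Δ0−h0·(2M0+M1)/6=-3181/472
seg 1: a=-5, c=M1/2=2709/472, d=(M2−M1)/(6·1)=-2935/472, b=Δ1−h1·(2M1+M2)/6=2473/236
seg 2: a=5, c=M2/2=-762/59, d=(M3−M2)/(6·1)=2649/472, b=Δ2−h2·(2M2+M3)/6=1559/472
seg 3: a=1, c=M3/2=1851/472, d=(M4−M3)/(6·2)=-313/472, b=Δ3−h3·(2M3+M4)/6=-1343/236
seg 4: a=0, c=M4/2=-27/472, d=(M5−M4)/(6·1)=9/472, b=Δ4−h4·(2M4+M5)/6=481/236
t_q=13/2 → seg 3, τ=3/2; S=1+-1343/236·τ+1851/472·τ²+-313/472·τ³=-3589/3776

  seg 0: a=-2 b=-3181/472 c=0 d=301/472
  seg 1: a=-5 b=2473/236 c=2709/472 d=-2935/472
  seg 2: a=5 b=1559/472 c=-762/59 d=2649/472
  seg 3: a=1 b=-1343/236 c=1851/472 d=-313/472
  seg 4: a=0 b=481/236 c=-27/472 d=9/472
S(13/2) = -3589/3776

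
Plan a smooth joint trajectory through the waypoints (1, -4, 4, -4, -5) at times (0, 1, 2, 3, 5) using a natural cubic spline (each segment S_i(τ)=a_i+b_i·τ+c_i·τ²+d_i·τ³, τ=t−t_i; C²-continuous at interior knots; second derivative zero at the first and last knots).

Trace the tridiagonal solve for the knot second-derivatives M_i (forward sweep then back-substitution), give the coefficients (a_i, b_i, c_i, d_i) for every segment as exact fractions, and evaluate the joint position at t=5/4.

Δ: Δ0=-5, Δ1=8, Δ2=-8, Δ3=-1/2
row 1: diag=4, rhs=78; c'=1/4, d'=39/2
row 2: denom=4−1·1/4=15/4; d'=(-96−1·39/2)/(15/4)=-154/5
row 3: denom=6−1·4/15=86/15; d'=(45−1·-154/5)/(86/15)=1137/86
back: M3=1137/86
back: M2=-154/5−4/15·1137/86=-1476/43
back: M1=39/2−1/4·-1476/43=2415/86
M: M0=0, M1=2415/86, M2=-1476/43, M3=1137/86, M4=0
seg 0: a=1, c=M0/2=0, d=(M1−M0)/(6·1)=805/172, b=Δ0−h0·(2M0+M1)/6=-1665/172
seg 1: a=-4, c=M1/2=2415/172, d=(M2−M1)/(6·1)=-1789/172, b=Δ1−h1·(2M1+M2)/6=375/86
seg 2: a=4, c=M2/2=-738/43, d=(M3−M2)/(6·1)=1363/172, b=Δ2−h2·(2M2+M3)/6=213/172
seg 3: a=-4, c=M3/2=1137/172, d=(M4−M3)/(6·2)=-379/344, b=Δ3−h3·(2M3+M4)/6=-801/86
t_q=5/4 → seg 1, τ=1/4; S=-4+375/86·τ+2415/172·τ²+-1789/172·τ³=-24161/11008

  seg 0: a=1 b=-1665/172 c=0 d=805/172
  seg 1: a=-4 b=375/86 c=2415/172 d=-1789/172
  seg 2: a=4 b=213/172 c=-738/43 d=1363/172
  seg 3: a=-4 b=-801/86 c=1137/172 d=-379/344
S(5/4) = -24161/11008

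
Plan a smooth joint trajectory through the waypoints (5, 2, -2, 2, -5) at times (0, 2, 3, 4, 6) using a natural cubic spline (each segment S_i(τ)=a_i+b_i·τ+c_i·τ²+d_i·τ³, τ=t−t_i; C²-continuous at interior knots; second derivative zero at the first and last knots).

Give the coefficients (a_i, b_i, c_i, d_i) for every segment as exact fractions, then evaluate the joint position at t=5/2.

  seg 0: a=5 b=7/33 c=0 d=-113/264
  seg 1: a=2 b=-325/66 c=-113/44 d=461/132
  seg 2: a=-2 b=5/12 c=87/11 d=-571/132
  seg 3: a=2 b=215/66 c=-223/44 d=223/264
S(5/2) = -235/352

Δ: Δ0=-3/2, Δ1=-4, Δ2=4, Δ3=-7/2
row 1: diag=6, rhs=-15; c'=1/6, d'=-5/2
row 2: denom=4−1·1/6=23/6; d'=(48−1·-5/2)/(23/6)=303/23
row 3: denom=6−1·6/23=132/23; d'=(-45−1·303/23)/(132/23)=-223/22
back: M3=-223/22
back: M2=303/23−6/23·-223/22=174/11
back: M1=-5/2−1/6·174/11=-113/22
M: M0=0, M1=-113/22, M2=174/11, M3=-223/22, M4=0
seg 0: a=5, c=M0/2=0, d=(M1−M0)/(6·2)=-113/264, b=Δ0−h0·(2M0+M1)/6=7/33
seg 1: a=2, c=M1/2=-113/44, d=(M2−M1)/(6·1)=461/132, b=Δ1−h1·(2M1+M2)/6=-325/66
seg 2: a=-2, c=M2/2=87/11, d=(M3−M2)/(6·1)=-571/132, b=Δ2−h2·(2M2+M3)/6=5/12
seg 3: a=2, c=M3/2=-223/44, d=(M4−M3)/(6·2)=223/264, b=Δ3−h3·(2M3+M4)/6=215/66
t_q=5/2 → seg 1, τ=1/2; S=2+-325/66·τ+-113/44·τ²+461/132·τ³=-235/352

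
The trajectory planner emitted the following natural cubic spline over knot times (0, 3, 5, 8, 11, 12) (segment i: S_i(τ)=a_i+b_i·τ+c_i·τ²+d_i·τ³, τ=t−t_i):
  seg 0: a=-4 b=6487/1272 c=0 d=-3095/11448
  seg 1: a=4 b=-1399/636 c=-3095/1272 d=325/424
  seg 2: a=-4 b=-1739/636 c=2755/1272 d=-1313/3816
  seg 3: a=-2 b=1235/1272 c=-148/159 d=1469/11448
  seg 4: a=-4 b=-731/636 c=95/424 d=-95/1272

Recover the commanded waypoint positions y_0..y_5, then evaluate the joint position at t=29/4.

y_0=-4 y_1=4 y_2=-4 y_3=-2 y_4=-4 y_5=-5
S(29/4) = -84301/27136

y_0 = S_0(0) = a_0 = -4
y_1 = S_1(0) = a_1 = 4
y_2 = S_2(0) = a_2 = -4
y_3 = S_3(0) = a_3 = -2
y_4 = S_4(0) = a_4 = -4
y_5 = S_4(1) = -5
t_q=29/4 is in segment 2 (τ=9/4); S_2(τ)=-84301/27136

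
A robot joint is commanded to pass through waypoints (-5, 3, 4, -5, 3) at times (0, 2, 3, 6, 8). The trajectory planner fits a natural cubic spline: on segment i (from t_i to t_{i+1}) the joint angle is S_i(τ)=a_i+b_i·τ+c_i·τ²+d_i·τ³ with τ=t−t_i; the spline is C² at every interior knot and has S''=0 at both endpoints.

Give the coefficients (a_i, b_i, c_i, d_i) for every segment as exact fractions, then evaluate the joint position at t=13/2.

  seg 0: a=-5 b=123/26 c=0 d=-19/104
  seg 1: a=3 b=33/13 c=-57/52 d=-23/52
  seg 2: a=4 b=-51/52 c=-63/26 d=7/12
  seg 3: a=-5 b=3/13 c=147/52 d=-49/104
S(13/2) = -3525/832

Δ: Δ0=4, Δ1=1, Δ2=-3, Δ3=4
row 1: diag=6, rhs=-18; c'=1/6, d'=-3
row 2: denom=8−1·1/6=47/6; d'=(-24−1·-3)/(47/6)=-126/47
row 3: denom=10−3·18/47=416/47; d'=(42−3·-126/47)/(416/47)=147/26
back: M3=147/26
back: M2=-126/47−18/47·147/26=-63/13
back: M1=-3−1/6·-63/13=-57/26
M: M0=0, M1=-57/26, M2=-63/13, M3=147/26, M4=0
seg 0: a=-5, c=M0/2=0, d=(M1−M0)/(6·2)=-19/104, b=Δ0−h0·(2M0+M1)/6=123/26
seg 1: a=3, c=M1/2=-57/52, d=(M2−M1)/(6·1)=-23/52, b=Δ1−h1·(2M1+M2)/6=33/13
seg 2: a=4, c=M2/2=-63/26, d=(M3−M2)/(6·3)=7/12, b=Δ2−h2·(2M2+M3)/6=-51/52
seg 3: a=-5, c=M3/2=147/52, d=(M4−M3)/(6·2)=-49/104, b=Δ3−h3·(2M3+M4)/6=3/13
t_q=13/2 → seg 3, τ=1/2; S=-5+3/13·τ+147/52·τ²+-49/104·τ³=-3525/832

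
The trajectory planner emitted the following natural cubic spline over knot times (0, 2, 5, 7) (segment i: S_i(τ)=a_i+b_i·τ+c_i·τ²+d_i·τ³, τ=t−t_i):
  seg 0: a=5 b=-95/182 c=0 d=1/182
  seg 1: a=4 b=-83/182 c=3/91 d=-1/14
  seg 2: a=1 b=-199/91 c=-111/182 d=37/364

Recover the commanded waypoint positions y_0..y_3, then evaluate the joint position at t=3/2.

y_0 = S_0(0) = a_0 = 5
y_1 = S_1(0) = a_1 = 4
y_2 = S_2(0) = a_2 = 1
y_3 = S_2(2) = -5
t_q=3/2 is in segment 0 (τ=3/2); S_0(τ)=881/208

y_0=5 y_1=4 y_2=1 y_3=-5
S(3/2) = 881/208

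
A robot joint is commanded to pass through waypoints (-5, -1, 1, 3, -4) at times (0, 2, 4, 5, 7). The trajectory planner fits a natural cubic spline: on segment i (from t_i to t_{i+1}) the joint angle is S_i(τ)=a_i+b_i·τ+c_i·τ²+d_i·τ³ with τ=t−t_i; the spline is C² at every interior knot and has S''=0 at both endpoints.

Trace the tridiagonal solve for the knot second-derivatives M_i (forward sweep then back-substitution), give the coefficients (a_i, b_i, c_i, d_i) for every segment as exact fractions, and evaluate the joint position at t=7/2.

Δ: Δ0=2, Δ1=1, Δ2=2, Δ3=-7/2
row 1: diag=8, rhs=-6; c'=1/4, d'=-3/4
row 2: denom=6−2·1/4=11/2; d'=(6−2·-3/4)/(11/2)=15/11
row 3: denom=6−1·2/11=64/11; d'=(-33−1·15/11)/(64/11)=-189/32
back: M3=-189/32
back: M2=15/11−2/11·-189/32=39/16
back: M1=-3/4−1/4·39/16=-87/64
M: M0=0, M1=-87/64, M2=39/16, M3=-189/32, M4=0
seg 0: a=-5, c=M0/2=0, d=(M1−M0)/(6·2)=-29/256, b=Δ0−h0·(2M0+M1)/6=157/64
seg 1: a=-1, c=M1/2=-87/128, d=(M2−M1)/(6·2)=81/256, b=Δ1−h1·(2M1+M2)/6=35/32
seg 2: a=1, c=M2/2=39/32, d=(M3−M2)/(6·1)=-89/64, b=Δ2−h2·(2M2+M3)/6=139/64
seg 3: a=3, c=M3/2=-189/64, d=(M4−M3)/(6·2)=63/128, b=Δ3−h3·(2M3+M4)/6=7/16
t_q=7/2 → seg 1, τ=3/2; S=-1+35/32·τ+-87/128·τ²+81/256·τ³=367/2048

  seg 0: a=-5 b=157/64 c=0 d=-29/256
  seg 1: a=-1 b=35/32 c=-87/128 d=81/256
  seg 2: a=1 b=139/64 c=39/32 d=-89/64
  seg 3: a=3 b=7/16 c=-189/64 d=63/128
S(7/2) = 367/2048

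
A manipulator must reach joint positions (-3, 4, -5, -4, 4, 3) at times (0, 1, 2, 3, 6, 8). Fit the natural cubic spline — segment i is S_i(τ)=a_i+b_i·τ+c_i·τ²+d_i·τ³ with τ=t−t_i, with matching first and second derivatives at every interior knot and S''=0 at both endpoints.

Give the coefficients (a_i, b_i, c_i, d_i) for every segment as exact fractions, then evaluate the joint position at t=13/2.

Δ: Δ0=7, Δ1=-9, Δ2=1, Δ3=8/3, Δ4=-1/2
row 1: diag=4, rhs=-96; c'=1/4, d'=-24
row 2: denom=4−1·1/4=15/4; d'=(60−1·-24)/(15/4)=112/5
row 3: denom=8−1·4/15=116/15; d'=(10−1·112/5)/(116/15)=-93/58
row 4: denom=10−3·45/116=1025/116; d'=(-19−3·-93/58)/(1025/116)=-1646/1025
back: M4=-1646/1025
back: M3=-93/58−45/116·-1646/1025=-201/205
back: M2=112/5−4/15·-201/205=23228/1025
back: M1=-24−1/4·23228/1025=-30407/1025
M: M0=0, M1=-30407/1025, M2=23228/1025, M3=-201/205, M4=-1646/1025, M5=0
seg 0: a=-3, c=M0/2=0, d=(M1−M0)/(6·1)=-30407/6150, b=Δ0−h0·(2M0+M1)/6=73457/6150
seg 1: a=4, c=M1/2=-30407/2050, d=(M2−M1)/(6·1)=10727/1230, b=Δ1−h1·(2M1+M2)/6=-8882/3075
seg 2: a=-5, c=M2/2=11614/1025, d=(M3−M2)/(6·1)=-24233/6150, b=Δ2−h2·(2M2+M3)/6=-39301/6150
seg 3: a=-4, c=M3/2=-201/410, d=(M4−M3)/(6·3)=-641/18450, b=Δ3−h3·(2M3+M4)/6=13684/3075
seg 4: a=4, c=M4/2=-823/1025, d=(M5−M4)/(6·2)=823/6150, b=Δ4−h4·(2M4+M5)/6=3509/6150
t_q=13/2 → seg 4, τ=1/2; S=4+3509/6150·τ+-823/1025·τ²+823/6150·τ³=67261/16400

  seg 0: a=-3 b=73457/6150 c=0 d=-30407/6150
  seg 1: a=4 b=-8882/3075 c=-30407/2050 d=10727/1230
  seg 2: a=-5 b=-39301/6150 c=11614/1025 d=-24233/6150
  seg 3: a=-4 b=13684/3075 c=-201/410 d=-641/18450
  seg 4: a=4 b=3509/6150 c=-823/1025 d=823/6150
S(13/2) = 67261/16400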